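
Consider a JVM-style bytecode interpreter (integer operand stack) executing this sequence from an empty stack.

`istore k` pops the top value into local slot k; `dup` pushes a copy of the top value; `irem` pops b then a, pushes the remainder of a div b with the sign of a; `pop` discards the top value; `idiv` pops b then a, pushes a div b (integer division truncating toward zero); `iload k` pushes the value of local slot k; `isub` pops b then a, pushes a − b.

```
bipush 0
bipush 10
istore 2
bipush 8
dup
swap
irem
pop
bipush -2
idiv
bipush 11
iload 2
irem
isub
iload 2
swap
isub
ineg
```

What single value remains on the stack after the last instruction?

bipush 0  : [0]
bipush 10 : [0, 10]
istore 2  : [0]
bipush 8  : [0, 8]
dup       : [0, 8, 8]
swap      : [0, 8, 8]
irem      : [0, 0]
pop       : [0]
bipush -2 : [0, -2]
idiv      : [0]
bipush 11 : [0, 11]
iload 2   : [0, 11, 10]
irem      : [0, 1]
isub      : [-1]
iload 2   : [-1, 10]
swap      : [10, -1]
isub      : [11]
ineg      : [-11]

-11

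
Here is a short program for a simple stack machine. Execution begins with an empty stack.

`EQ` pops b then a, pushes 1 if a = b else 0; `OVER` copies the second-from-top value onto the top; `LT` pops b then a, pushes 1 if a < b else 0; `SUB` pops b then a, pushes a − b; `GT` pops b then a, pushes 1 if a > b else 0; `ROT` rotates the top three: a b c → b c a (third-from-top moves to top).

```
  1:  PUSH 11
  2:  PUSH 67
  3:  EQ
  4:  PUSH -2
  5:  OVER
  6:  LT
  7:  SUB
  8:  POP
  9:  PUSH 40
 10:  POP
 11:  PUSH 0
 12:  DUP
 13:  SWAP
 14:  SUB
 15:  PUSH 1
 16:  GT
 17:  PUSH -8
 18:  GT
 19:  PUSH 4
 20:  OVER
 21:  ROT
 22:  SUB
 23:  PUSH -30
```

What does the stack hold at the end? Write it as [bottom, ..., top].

PUSH 11   [11]
PUSH 67   [11, 67]
EQ        [0]
PUSH -2   [0, -2]
OVER      [0, -2, 0]
LT        [0, 1]
SUB       [-1]
POP       []
PUSH 40   [40]
POP       []
PUSH 0    [0]
DUP       [0, 0]
SWAP      [0, 0]
SUB       [0]
PUSH 1    [0, 1]
GT        [0]
PUSH -8   [0, -8]
GT        [1]
PUSH 4    [1, 4]
OVER      [1, 4, 1]
ROT       [4, 1, 1]
SUB       [4, 0]
PUSH -30  [4, 0, -30]

[4, 0, -30]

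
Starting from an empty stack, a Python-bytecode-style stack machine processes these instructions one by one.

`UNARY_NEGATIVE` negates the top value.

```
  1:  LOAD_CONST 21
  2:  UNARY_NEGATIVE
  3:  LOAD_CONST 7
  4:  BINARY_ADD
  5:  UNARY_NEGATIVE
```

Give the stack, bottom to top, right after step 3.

[-21, 7]

LOAD_CONST 21  → [21]
UNARY_NEGATIVE → [-21]
LOAD_CONST 7   → [-21, 7]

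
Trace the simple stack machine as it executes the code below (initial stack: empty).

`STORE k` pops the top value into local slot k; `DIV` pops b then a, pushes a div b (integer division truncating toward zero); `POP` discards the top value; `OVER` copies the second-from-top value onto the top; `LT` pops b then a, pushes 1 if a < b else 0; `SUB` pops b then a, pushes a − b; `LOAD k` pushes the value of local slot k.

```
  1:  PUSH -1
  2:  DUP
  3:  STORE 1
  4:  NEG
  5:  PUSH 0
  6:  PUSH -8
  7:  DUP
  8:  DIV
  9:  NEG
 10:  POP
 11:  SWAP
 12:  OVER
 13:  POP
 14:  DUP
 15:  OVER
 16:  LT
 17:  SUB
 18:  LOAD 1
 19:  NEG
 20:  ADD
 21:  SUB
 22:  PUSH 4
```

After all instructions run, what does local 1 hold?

PUSH -1 -> [-1]
DUP     -> [-1, -1]
STORE 1 -> [-1]
NEG     -> [1]
PUSH 0  -> [1, 0]
PUSH -8 -> [1, 0, -8]
DUP     -> [1, 0, -8, -8]
DIV     -> [1, 0, 1]
NEG     -> [1, 0, -1]
POP     -> [1, 0]
SWAP    -> [0, 1]
OVER    -> [0, 1, 0]
POP     -> [0, 1]
DUP     -> [0, 1, 1]
OVER    -> [0, 1, 1, 1]
LT      -> [0, 1, 0]
SUB     -> [0, 1]
LOAD 1  -> [0, 1, -1]
NEG     -> [0, 1, 1]
ADD     -> [0, 2]
SUB     -> [-2]
PUSH 4  -> [-2, 4]

-1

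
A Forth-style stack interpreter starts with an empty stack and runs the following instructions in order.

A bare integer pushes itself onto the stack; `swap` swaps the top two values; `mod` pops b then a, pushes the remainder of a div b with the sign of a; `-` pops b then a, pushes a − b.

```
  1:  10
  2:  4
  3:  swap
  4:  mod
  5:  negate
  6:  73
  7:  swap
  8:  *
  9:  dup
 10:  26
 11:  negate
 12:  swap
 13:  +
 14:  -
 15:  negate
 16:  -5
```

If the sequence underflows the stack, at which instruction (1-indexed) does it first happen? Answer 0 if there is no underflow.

10      [10]
4       [10, 4]
swap    [4, 10]
mod     [4]
negate  [-4]
73      [-4, 73]
swap    [73, -4]
*       [-292]
dup     [-292, -292]
26      [-292, -292, 26]
negate  [-292, -292, -26]
swap    [-292, -26, -292]
+       [-292, -318]
-       [26]
negate  [-26]
-5      [-26, -5]

0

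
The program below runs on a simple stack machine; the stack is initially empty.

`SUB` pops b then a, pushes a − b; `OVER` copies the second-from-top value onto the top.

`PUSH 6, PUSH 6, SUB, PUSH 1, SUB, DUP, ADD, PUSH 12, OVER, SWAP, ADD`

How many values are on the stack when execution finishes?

2

PUSH 6  : 6
PUSH 6  : 6 6
SUB     : 0
PUSH 1  : 0 1
SUB     : -1
DUP     : -1 -1
ADD     : -2
PUSH 12 : -2 12
OVER    : -2 12 -2
SWAP    : -2 -2 12
ADD     : -2 10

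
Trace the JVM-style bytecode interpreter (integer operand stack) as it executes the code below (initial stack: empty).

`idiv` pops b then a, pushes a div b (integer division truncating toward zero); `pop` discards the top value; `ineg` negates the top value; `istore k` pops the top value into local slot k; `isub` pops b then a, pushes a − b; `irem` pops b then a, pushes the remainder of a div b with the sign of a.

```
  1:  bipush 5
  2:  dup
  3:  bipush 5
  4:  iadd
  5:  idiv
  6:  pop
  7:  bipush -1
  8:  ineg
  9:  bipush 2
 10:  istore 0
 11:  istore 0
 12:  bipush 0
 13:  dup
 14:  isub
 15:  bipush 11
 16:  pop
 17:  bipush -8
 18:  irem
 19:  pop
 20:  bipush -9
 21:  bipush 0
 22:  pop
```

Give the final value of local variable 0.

bipush 5  : [5]
dup       : [5, 5]
bipush 5  : [5, 5, 5]
iadd      : [5, 10]
idiv      : [0]
pop       : []
bipush -1 : [-1]
ineg      : [1]
bipush 2  : [1, 2]
istore 0  : [1]
istore 0  : []
bipush 0  : [0]
dup       : [0, 0]
isub      : [0]
bipush 11 : [0, 11]
pop       : [0]
bipush -8 : [0, -8]
irem      : [0]
pop       : []
bipush -9 : [-9]
bipush 0  : [-9, 0]
pop       : [-9]

1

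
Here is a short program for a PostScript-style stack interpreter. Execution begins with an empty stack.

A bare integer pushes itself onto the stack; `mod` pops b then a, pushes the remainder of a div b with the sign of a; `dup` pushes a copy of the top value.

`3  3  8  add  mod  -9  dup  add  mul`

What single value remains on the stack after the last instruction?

-54

3   -> [3]
3   -> [3, 3]
8   -> [3, 3, 8]
add -> [3, 11]
mod -> [3]
-9  -> [3, -9]
dup -> [3, -9, -9]
add -> [3, -18]
mul -> [-54]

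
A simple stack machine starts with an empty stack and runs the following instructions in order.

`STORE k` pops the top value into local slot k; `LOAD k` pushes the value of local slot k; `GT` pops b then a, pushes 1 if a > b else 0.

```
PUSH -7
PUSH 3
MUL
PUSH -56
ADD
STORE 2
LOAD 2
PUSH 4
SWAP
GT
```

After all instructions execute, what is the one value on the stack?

PUSH -7  : -7
PUSH 3   : -7 3
MUL      : -21
PUSH -56 : -21 -56
ADD      : -77
STORE 2  : (empty)
LOAD 2   : -77
PUSH 4   : -77 4
SWAP     : 4 -77
GT       : 1

1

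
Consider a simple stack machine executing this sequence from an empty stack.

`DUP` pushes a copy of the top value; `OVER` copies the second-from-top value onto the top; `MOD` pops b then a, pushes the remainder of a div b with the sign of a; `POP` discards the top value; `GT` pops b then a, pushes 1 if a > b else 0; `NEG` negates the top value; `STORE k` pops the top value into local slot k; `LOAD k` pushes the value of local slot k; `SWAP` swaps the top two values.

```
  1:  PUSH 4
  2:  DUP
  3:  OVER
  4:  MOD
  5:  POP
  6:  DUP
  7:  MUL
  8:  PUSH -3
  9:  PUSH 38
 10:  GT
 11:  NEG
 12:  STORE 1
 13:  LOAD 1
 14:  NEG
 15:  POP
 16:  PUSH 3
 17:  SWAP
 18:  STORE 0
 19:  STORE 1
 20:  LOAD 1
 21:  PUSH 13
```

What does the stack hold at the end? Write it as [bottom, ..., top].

PUSH 4  → [4]
DUP     → [4, 4]
OVER    → [4, 4, 4]
MOD     → [4, 0]
POP     → [4]
DUP     → [4, 4]
MUL     → [16]
PUSH -3 → [16, -3]
PUSH 38 → [16, -3, 38]
GT      → [16, 0]
NEG     → [16, 0]
STORE 1 → [16]
LOAD 1  → [16, 0]
NEG     → [16, 0]
POP     → [16]
PUSH 3  → [16, 3]
SWAP    → [3, 16]
STORE 0 → [3]
STORE 1 → []
LOAD 1  → [3]
PUSH 13 → [3, 13]

[3, 13]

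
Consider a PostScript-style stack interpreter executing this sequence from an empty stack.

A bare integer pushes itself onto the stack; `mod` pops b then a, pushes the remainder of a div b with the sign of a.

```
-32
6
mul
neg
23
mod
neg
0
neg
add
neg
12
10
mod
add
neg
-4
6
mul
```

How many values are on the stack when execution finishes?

2

-32  [-32]
6    [-32, 6]
mul  [-192]
neg  [192]
23   [192, 23]
mod  [8]
neg  [-8]
0    [-8, 0]
neg  [-8, 0]
add  [-8]
neg  [8]
12   [8, 12]
10   [8, 12, 10]
mod  [8, 2]
add  [10]
neg  [-10]
-4   [-10, -4]
6    [-10, -4, 6]
mul  [-10, -24]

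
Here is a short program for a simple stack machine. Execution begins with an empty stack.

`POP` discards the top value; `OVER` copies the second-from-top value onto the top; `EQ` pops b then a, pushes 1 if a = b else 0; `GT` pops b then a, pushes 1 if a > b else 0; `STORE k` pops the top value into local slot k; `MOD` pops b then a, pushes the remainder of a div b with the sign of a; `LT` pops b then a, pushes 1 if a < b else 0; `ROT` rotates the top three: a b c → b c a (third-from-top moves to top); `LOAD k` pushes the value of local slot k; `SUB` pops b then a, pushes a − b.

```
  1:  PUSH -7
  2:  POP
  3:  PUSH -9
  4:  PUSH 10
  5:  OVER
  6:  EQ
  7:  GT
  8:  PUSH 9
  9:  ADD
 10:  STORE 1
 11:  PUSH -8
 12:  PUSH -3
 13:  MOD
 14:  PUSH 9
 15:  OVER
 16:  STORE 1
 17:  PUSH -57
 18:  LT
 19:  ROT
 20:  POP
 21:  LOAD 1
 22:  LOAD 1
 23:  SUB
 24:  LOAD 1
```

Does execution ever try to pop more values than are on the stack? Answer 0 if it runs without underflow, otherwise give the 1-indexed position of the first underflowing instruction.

19

PUSH -7  -> [-7]
POP      -> []
PUSH -9  -> [-9]
PUSH 10  -> [-9, 10]
OVER     -> [-9, 10, -9]
EQ       -> [-9, 0]
GT       -> [0]
PUSH 9   -> [0, 9]
ADD      -> [9]
STORE 1  -> []
PUSH -8  -> [-8]
PUSH -3  -> [-8, -3]
MOD      -> [-2]
PUSH 9   -> [-2, 9]
OVER     -> [-2, 9, -2]
STORE 1  -> [-2, 9]
PUSH -57 -> [-2, 9, -57]
LT       -> [-2, 0]
ROT  — needs 3 operands, stack has 2 → underflow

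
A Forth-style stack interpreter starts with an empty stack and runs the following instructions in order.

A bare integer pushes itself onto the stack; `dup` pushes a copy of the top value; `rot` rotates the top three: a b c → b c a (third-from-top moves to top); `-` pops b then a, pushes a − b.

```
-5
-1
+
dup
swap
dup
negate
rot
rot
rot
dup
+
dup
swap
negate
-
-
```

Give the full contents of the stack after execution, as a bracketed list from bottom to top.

[-6, -30]

-5     → [-5]
-1     → [-5, -1]
+      → [-6]
dup    → [-6, -6]
swap   → [-6, -6]
dup    → [-6, -6, -6]
negate → [-6, -6, 6]
rot    → [-6, 6, -6]
rot    → [6, -6, -6]
rot    → [-6, -6, 6]
dup    → [-6, -6, 6, 6]
+      → [-6, -6, 12]
dup    → [-6, -6, 12, 12]
swap   → [-6, -6, 12, 12]
negate → [-6, -6, 12, -12]
-      → [-6, -6, 24]
-      → [-6, -30]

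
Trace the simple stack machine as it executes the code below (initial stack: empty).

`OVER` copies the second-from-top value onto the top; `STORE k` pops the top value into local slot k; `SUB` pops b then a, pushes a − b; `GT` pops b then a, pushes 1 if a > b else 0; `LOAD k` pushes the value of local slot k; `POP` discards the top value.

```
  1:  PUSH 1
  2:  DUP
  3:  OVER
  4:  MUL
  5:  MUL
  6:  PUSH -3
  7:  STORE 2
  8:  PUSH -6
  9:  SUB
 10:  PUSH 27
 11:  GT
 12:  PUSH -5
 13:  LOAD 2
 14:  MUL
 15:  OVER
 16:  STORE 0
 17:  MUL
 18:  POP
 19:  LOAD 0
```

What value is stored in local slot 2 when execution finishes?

-3

PUSH 1  → [1]
DUP     → [1, 1]
OVER    → [1, 1, 1]
MUL     → [1, 1]
MUL     → [1]
PUSH -3 → [1, -3]
STORE 2 → [1]
PUSH -6 → [1, -6]
SUB     → [7]
PUSH 27 → [7, 27]
GT      → [0]
PUSH -5 → [0, -5]
LOAD 2  → [0, -5, -3]
MUL     → [0, 15]
OVER    → [0, 15, 0]
STORE 0 → [0, 15]
MUL     → [0]
POP     → []
LOAD 0  → [0]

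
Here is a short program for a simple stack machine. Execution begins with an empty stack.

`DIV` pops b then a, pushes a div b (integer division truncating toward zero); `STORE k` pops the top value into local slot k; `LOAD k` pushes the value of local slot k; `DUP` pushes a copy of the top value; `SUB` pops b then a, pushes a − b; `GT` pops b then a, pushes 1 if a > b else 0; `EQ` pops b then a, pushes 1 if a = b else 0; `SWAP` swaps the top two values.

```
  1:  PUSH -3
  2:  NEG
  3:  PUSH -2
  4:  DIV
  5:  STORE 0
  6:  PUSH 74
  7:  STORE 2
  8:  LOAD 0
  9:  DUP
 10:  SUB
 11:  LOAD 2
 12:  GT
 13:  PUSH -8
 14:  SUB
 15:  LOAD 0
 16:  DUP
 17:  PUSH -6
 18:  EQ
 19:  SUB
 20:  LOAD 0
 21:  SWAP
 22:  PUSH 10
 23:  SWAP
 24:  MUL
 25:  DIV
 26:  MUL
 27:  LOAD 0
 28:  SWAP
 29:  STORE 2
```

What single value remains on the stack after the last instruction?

PUSH -3 : -3
NEG     : 3
PUSH -2 : 3 -2
DIV     : -1
STORE 0 : (empty)
PUSH 74 : 74
STORE 2 : (empty)
LOAD 0  : -1
DUP     : -1 -1
SUB     : 0
LOAD 2  : 0 74
GT      : 0
PUSH -8 : 0 -8
SUB     : 8
LOAD 0  : 8 -1
DUP     : 8 -1 -1
PUSH -6 : 8 -1 -1 -6
EQ      : 8 -1 0
SUB     : 8 -1
LOAD 0  : 8 -1 -1
SWAP    : 8 -1 -1
PUSH 10 : 8 -1 -1 10
SWAP    : 8 -1 10 -1
MUL     : 8 -1 -10
DIV     : 8 0
MUL     : 0
LOAD 0  : 0 -1
SWAP    : -1 0
STORE 2 : -1

-1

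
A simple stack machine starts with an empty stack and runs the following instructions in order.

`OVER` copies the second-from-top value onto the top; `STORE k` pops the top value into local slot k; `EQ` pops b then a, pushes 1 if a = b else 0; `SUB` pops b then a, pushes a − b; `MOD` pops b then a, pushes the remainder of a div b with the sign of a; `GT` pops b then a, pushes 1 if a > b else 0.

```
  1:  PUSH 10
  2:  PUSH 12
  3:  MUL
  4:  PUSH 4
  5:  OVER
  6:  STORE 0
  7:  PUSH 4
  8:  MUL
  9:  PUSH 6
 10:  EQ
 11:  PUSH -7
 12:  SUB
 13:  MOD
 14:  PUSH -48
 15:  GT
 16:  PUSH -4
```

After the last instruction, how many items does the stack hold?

PUSH 10  : [10]
PUSH 12  : [10, 12]
MUL      : [120]
PUSH 4   : [120, 4]
OVER     : [120, 4, 120]
STORE 0  : [120, 4]
PUSH 4   : [120, 4, 4]
MUL      : [120, 16]
PUSH 6   : [120, 16, 6]
EQ       : [120, 0]
PUSH -7  : [120, 0, -7]
SUB      : [120, 7]
MOD      : [1]
PUSH -48 : [1, -48]
GT       : [1]
PUSH -4  : [1, -4]

2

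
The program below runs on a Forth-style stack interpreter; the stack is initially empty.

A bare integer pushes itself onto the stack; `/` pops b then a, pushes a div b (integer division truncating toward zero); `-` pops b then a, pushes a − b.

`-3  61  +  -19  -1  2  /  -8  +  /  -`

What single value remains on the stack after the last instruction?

-3   [-3]
61   [-3, 61]
+    [58]
-19  [58, -19]
-1   [58, -19, -1]
2    [58, -19, -1, 2]
/    [58, -19, 0]
-8   [58, -19, 0, -8]
+    [58, -19, -8]
/    [58, 2]
-    [56]

56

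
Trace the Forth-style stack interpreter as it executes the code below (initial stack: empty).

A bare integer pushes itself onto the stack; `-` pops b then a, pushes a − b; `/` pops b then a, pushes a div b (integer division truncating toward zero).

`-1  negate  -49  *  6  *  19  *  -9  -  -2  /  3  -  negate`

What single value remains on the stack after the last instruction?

-1      [-1]
negate  [1]
-49     [1, -49]
*       [-49]
6       [-49, 6]
*       [-294]
19      [-294, 19]
*       [-5586]
-9      [-5586, -9]
-       [-5577]
-2      [-5577, -2]
/       [2788]
3       [2788, 3]
-       [2785]
negate  [-2785]

-2785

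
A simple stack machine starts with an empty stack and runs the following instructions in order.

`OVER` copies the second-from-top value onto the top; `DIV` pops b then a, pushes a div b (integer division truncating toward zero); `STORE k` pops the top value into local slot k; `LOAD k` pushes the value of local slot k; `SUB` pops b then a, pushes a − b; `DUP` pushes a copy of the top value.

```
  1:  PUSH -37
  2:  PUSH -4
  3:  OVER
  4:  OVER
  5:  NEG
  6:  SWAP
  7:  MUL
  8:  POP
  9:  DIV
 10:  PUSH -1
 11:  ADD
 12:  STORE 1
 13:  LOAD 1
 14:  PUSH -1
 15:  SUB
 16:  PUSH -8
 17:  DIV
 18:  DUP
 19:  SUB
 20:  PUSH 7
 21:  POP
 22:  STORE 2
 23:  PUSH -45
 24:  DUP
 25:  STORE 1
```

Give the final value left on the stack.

-45

PUSH -37 : [-37]
PUSH -4  : [-37, -4]
OVER     : [-37, -4, -37]
OVER     : [-37, -4, -37, -4]
NEG      : [-37, -4, -37, 4]
SWAP     : [-37, -4, 4, -37]
MUL      : [-37, -4, -148]
POP      : [-37, -4]
DIV      : [9]
PUSH -1  : [9, -1]
ADD      : [8]
STORE 1  : []
LOAD 1   : [8]
PUSH -1  : [8, -1]
SUB      : [9]
PUSH -8  : [9, -8]
DIV      : [-1]
DUP      : [-1, -1]
SUB      : [0]
PUSH 7   : [0, 7]
POP      : [0]
STORE 2  : []
PUSH -45 : [-45]
DUP      : [-45, -45]
STORE 1  : [-45]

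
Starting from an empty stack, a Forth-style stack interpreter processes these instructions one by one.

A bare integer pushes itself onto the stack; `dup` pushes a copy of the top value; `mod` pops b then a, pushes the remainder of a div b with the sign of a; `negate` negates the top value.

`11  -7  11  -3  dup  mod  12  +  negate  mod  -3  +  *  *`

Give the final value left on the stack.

-616

11     -> [11]
-7     -> [11, -7]
11     -> [11, -7, 11]
-3     -> [11, -7, 11, -3]
dup    -> [11, -7, 11, -3, -3]
mod    -> [11, -7, 11, 0]
12     -> [11, -7, 11, 0, 12]
+      -> [11, -7, 11, 12]
negate -> [11, -7, 11, -12]
mod    -> [11, -7, 11]
-3     -> [11, -7, 11, -3]
+      -> [11, -7, 8]
*      -> [11, -56]
*      -> [-616]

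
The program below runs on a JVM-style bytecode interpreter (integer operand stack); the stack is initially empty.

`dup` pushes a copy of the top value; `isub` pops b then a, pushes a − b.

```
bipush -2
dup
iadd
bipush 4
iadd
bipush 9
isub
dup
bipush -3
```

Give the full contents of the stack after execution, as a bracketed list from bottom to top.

bipush -2  [-2]
dup        [-2, -2]
iadd       [-4]
bipush 4   [-4, 4]
iadd       [0]
bipush 9   [0, 9]
isub       [-9]
dup        [-9, -9]
bipush -3  [-9, -9, -3]

[-9, -9, -3]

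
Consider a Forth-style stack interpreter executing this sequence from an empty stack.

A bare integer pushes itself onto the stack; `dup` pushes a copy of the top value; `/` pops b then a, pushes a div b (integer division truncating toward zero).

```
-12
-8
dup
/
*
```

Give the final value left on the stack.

-12 → [-12]
-8  → [-12, -8]
dup → [-12, -8, -8]
/   → [-12, 1]
*   → [-12]

-12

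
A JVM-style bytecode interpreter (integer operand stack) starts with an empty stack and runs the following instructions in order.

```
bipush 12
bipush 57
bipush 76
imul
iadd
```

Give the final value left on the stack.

bipush 12 -> [12]
bipush 57 -> [12, 57]
bipush 76 -> [12, 57, 76]
imul      -> [12, 4332]
iadd      -> [4344]

4344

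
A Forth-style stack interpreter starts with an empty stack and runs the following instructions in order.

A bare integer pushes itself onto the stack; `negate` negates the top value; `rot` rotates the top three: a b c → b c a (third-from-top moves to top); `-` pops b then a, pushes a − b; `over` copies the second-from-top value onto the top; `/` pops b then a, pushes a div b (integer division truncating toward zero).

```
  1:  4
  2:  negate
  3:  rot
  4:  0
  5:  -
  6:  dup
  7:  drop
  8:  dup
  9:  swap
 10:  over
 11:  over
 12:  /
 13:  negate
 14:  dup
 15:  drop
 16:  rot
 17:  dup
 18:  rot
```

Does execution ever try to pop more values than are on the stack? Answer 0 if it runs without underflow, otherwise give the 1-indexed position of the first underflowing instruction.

4      → 4
negate → -4
rot  — needs 3 operands, stack has 1 → underflow

3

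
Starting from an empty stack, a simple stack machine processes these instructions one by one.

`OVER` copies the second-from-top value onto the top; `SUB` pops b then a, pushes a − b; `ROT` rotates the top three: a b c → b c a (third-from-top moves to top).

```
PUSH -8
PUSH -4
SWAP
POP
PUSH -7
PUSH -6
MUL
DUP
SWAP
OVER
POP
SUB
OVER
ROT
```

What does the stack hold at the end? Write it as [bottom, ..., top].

PUSH -8 → [-8]
PUSH -4 → [-8, -4]
SWAP    → [-4, -8]
POP     → [-4]
PUSH -7 → [-4, -7]
PUSH -6 → [-4, -7, -6]
MUL     → [-4, 42]
DUP     → [-4, 42, 42]
SWAP    → [-4, 42, 42]
OVER    → [-4, 42, 42, 42]
POP     → [-4, 42, 42]
SUB     → [-4, 0]
OVER    → [-4, 0, -4]
ROT     → [0, -4, -4]

[0, -4, -4]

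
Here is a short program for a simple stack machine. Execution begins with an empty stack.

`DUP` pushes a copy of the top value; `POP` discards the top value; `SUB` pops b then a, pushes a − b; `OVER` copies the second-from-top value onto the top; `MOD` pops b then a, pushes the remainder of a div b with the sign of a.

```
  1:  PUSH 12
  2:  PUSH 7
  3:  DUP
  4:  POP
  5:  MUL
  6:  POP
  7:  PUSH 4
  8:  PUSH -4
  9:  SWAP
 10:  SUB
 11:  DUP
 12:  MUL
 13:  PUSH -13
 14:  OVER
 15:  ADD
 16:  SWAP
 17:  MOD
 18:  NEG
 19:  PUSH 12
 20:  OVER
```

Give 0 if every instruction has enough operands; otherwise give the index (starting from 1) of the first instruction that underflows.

0

PUSH 12  : 12
PUSH 7   : 12 7
DUP      : 12 7 7
POP      : 12 7
MUL      : 84
POP      : (empty)
PUSH 4   : 4
PUSH -4  : 4 -4
SWAP     : -4 4
SUB      : -8
DUP      : -8 -8
MUL      : 64
PUSH -13 : 64 -13
OVER     : 64 -13 64
ADD      : 64 51
SWAP     : 51 64
MOD      : 51
NEG      : -51
PUSH 12  : -51 12
OVER     : -51 12 -51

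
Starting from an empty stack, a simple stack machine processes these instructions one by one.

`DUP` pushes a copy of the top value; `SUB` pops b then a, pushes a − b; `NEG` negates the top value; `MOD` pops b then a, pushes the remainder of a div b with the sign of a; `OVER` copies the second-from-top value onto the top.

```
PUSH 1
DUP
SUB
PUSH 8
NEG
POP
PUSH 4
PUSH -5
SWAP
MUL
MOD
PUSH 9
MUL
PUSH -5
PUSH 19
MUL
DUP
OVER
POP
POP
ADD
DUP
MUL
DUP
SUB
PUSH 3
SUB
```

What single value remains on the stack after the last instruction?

-3

PUSH 1  -> 1
DUP     -> 1 1
SUB     -> 0
PUSH 8  -> 0 8
NEG     -> 0 -8
POP     -> 0
PUSH 4  -> 0 4
PUSH -5 -> 0 4 -5
SWAP    -> 0 -5 4
MUL     -> 0 -20
MOD     -> 0
PUSH 9  -> 0 9
MUL     -> 0
PUSH -5 -> 0 -5
PUSH 19 -> 0 -5 19
MUL     -> 0 -95
DUP     -> 0 -95 -95
OVER    -> 0 -95 -95 -95
POP     -> 0 -95 -95
POP     -> 0 -95
ADD     -> -95
DUP     -> -95 -95
MUL     -> 9025
DUP     -> 9025 9025
SUB     -> 0
PUSH 3  -> 0 3
SUB     -> -3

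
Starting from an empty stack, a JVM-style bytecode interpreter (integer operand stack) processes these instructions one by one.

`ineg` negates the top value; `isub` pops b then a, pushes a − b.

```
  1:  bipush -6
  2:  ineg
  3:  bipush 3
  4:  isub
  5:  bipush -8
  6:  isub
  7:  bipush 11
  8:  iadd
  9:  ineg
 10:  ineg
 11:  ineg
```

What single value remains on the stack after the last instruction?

bipush -6 : [-6]
ineg      : [6]
bipush 3  : [6, 3]
isub      : [3]
bipush -8 : [3, -8]
isub      : [11]
bipush 11 : [11, 11]
iadd      : [22]
ineg      : [-22]
ineg      : [22]
ineg      : [-22]

-22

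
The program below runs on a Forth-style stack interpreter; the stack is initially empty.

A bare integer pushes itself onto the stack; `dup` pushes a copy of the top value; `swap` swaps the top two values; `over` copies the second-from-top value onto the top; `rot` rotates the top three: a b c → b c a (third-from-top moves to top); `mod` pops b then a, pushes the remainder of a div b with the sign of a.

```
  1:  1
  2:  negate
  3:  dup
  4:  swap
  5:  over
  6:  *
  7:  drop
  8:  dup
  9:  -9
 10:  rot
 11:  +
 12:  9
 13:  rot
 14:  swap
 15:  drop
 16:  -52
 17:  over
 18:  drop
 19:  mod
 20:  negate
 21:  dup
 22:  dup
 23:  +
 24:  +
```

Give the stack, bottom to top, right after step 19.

1      → 1
negate → -1
dup    → -1 -1
swap   → -1 -1
over   → -1 -1 -1
*      → -1 1
drop   → -1
dup    → -1 -1
-9     → -1 -1 -9
rot    → -1 -9 -1
+      → -1 -10
9      → -1 -10 9
rot    → -10 9 -1
swap   → -10 -1 9
drop   → -10 -1
-52    → -10 -1 -52
over   → -10 -1 -52 -1
drop   → -10 -1 -52
mod    → -10 -1

[-10, -1]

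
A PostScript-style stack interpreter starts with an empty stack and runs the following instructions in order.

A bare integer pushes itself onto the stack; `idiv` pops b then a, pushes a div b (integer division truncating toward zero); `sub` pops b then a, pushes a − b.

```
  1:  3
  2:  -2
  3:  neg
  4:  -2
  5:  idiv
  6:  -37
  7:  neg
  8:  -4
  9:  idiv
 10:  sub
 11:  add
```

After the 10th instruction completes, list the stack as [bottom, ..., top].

[3, 8]

3     [3]
-2    [3, -2]
neg   [3, 2]
-2    [3, 2, -2]
idiv  [3, -1]
-37   [3, -1, -37]
neg   [3, -1, 37]
-4    [3, -1, 37, -4]
idiv  [3, -1, -9]
sub   [3, 8]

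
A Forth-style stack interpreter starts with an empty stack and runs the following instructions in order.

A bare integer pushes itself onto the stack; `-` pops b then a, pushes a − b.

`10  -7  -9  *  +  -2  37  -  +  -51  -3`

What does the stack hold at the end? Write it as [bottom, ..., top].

10  → 10
-7  → 10 -7
-9  → 10 -7 -9
*   → 10 63
+   → 73
-2  → 73 -2
37  → 73 -2 37
-   → 73 -39
+   → 34
-51 → 34 -51
-3  → 34 -51 -3

[34, -51, -3]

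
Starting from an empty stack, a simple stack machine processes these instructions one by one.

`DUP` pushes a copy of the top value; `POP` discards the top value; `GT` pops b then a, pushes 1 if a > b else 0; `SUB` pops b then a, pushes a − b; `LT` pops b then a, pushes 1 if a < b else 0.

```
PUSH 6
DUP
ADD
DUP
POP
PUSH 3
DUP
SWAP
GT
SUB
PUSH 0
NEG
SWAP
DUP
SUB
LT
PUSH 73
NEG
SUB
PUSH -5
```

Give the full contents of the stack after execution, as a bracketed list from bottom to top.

PUSH 6  : [6]
DUP     : [6, 6]
ADD     : [12]
DUP     : [12, 12]
POP     : [12]
PUSH 3  : [12, 3]
DUP     : [12, 3, 3]
SWAP    : [12, 3, 3]
GT      : [12, 0]
SUB     : [12]
PUSH 0  : [12, 0]
NEG     : [12, 0]
SWAP    : [0, 12]
DUP     : [0, 12, 12]
SUB     : [0, 0]
LT      : [0]
PUSH 73 : [0, 73]
NEG     : [0, -73]
SUB     : [73]
PUSH -5 : [73, -5]

[73, -5]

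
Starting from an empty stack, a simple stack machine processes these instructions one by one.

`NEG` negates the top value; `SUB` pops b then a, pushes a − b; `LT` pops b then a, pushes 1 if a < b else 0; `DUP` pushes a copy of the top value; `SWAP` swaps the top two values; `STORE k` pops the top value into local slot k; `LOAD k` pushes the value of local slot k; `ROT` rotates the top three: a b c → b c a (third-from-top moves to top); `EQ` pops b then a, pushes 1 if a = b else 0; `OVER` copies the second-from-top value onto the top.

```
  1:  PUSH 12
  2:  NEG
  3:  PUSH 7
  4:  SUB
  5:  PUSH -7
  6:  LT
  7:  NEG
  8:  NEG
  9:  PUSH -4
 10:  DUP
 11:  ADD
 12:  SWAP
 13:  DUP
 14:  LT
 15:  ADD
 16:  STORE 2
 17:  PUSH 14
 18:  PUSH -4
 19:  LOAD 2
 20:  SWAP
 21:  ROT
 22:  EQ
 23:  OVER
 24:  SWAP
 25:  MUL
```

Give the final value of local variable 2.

-8

PUSH 12 : [12]
NEG     : [-12]
PUSH 7  : [-12, 7]
SUB     : [-19]
PUSH -7 : [-19, -7]
LT      : [1]
NEG     : [-1]
NEG     : [1]
PUSH -4 : [1, -4]
DUP     : [1, -4, -4]
ADD     : [1, -8]
SWAP    : [-8, 1]
DUP     : [-8, 1, 1]
LT      : [-8, 0]
ADD     : [-8]
STORE 2 : []
PUSH 14 : [14]
PUSH -4 : [14, -4]
LOAD 2  : [14, -4, -8]
SWAP    : [14, -8, -4]
ROT     : [-8, -4, 14]
EQ      : [-8, 0]
OVER    : [-8, 0, -8]
SWAP    : [-8, -8, 0]
MUL     : [-8, 0]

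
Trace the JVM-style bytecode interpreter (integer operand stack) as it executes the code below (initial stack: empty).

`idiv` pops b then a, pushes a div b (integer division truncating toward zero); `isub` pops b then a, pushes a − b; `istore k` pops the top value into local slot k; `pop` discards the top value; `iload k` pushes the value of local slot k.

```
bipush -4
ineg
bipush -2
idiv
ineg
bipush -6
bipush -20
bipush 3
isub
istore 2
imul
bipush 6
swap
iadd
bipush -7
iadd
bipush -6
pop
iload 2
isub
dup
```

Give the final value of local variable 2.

-23

bipush -4  → [-4]
ineg       → [4]
bipush -2  → [4, -2]
idiv       → [-2]
ineg       → [2]
bipush -6  → [2, -6]
bipush -20 → [2, -6, -20]
bipush 3   → [2, -6, -20, 3]
isub       → [2, -6, -23]
istore 2   → [2, -6]
imul       → [-12]
bipush 6   → [-12, 6]
swap       → [6, -12]
iadd       → [-6]
bipush -7  → [-6, -7]
iadd       → [-13]
bipush -6  → [-13, -6]
pop        → [-13]
iload 2    → [-13, -23]
isub       → [10]
dup        → [10, 10]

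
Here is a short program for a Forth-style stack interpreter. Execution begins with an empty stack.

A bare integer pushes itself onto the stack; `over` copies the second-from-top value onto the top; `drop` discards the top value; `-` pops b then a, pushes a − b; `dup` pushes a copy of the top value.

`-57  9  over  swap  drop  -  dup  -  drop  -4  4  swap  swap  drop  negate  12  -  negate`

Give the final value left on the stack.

-57    -> [-57]
9      -> [-57, 9]
over   -> [-57, 9, -57]
swap   -> [-57, -57, 9]
drop   -> [-57, -57]
-      -> [0]
dup    -> [0, 0]
-      -> [0]
drop   -> []
-4     -> [-4]
4      -> [-4, 4]
swap   -> [4, -4]
swap   -> [-4, 4]
drop   -> [-4]
negate -> [4]
12     -> [4, 12]
-      -> [-8]
negate -> [8]

8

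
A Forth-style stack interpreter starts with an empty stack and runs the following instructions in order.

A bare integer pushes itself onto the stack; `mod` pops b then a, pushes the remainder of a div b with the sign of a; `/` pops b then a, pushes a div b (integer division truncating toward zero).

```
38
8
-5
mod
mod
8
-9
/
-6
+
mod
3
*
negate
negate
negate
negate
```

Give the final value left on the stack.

38     : 38
8      : 38 8
-5     : 38 8 -5
mod    : 38 3
mod    : 2
8      : 2 8
-9     : 2 8 -9
/      : 2 0
-6     : 2 0 -6
+      : 2 -6
mod    : 2
3      : 2 3
*      : 6
negate : -6
negate : 6
negate : -6
negate : 6

6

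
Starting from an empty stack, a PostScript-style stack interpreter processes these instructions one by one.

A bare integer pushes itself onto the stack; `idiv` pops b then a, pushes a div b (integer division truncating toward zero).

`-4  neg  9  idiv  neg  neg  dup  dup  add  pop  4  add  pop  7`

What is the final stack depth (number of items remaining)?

-4    -4
neg   4
9     4 9
idiv  0
neg   0
neg   0
dup   0 0
dup   0 0 0
add   0 0
pop   0
4     0 4
add   4
pop   (empty)
7     7

1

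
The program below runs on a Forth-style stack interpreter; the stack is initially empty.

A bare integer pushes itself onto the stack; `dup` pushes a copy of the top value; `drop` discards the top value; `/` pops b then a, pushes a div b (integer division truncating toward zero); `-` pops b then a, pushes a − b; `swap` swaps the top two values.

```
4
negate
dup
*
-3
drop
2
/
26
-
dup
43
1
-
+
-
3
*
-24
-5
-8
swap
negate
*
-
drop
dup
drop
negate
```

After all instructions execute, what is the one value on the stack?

126

4       [4]
negate  [-4]
dup     [-4, -4]
*       [16]
-3      [16, -3]
drop    [16]
2       [16, 2]
/       [8]
26      [8, 26]
-       [-18]
dup     [-18, -18]
43      [-18, -18, 43]
1       [-18, -18, 43, 1]
-       [-18, -18, 42]
+       [-18, 24]
-       [-42]
3       [-42, 3]
*       [-126]
-24     [-126, -24]
-5      [-126, -24, -5]
-8      [-126, -24, -5, -8]
swap    [-126, -24, -8, -5]
negate  [-126, -24, -8, 5]
*       [-126, -24, -40]
-       [-126, 16]
drop    [-126]
dup     [-126, -126]
drop    [-126]
negate  [126]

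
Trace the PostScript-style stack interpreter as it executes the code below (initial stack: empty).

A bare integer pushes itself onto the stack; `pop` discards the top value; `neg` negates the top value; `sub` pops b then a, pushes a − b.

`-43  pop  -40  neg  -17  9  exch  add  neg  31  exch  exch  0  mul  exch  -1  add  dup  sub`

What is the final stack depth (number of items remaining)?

3

-43  : -43
pop  : (empty)
-40  : -40
neg  : 40
-17  : 40 -17
9    : 40 -17 9
exch : 40 9 -17
add  : 40 -8
neg  : 40 8
31   : 40 8 31
exch : 40 31 8
exch : 40 8 31
0    : 40 8 31 0
mul  : 40 8 0
exch : 40 0 8
-1   : 40 0 8 -1
add  : 40 0 7
dup  : 40 0 7 7
sub  : 40 0 0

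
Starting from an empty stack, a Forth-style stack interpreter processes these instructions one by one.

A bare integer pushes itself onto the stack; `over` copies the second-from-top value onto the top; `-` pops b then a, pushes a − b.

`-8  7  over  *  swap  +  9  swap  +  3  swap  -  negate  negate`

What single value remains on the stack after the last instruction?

58

-8      -8
7       -8 7
over    -8 7 -8
*       -8 -56
swap    -56 -8
+       -64
9       -64 9
swap    9 -64
+       -55
3       -55 3
swap    3 -55
-       58
negate  -58
negate  58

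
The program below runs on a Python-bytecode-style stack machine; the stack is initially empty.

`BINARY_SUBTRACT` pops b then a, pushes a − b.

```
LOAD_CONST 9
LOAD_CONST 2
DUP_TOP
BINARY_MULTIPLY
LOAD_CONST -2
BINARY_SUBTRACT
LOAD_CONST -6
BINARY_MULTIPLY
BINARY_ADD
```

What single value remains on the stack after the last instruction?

-27

LOAD_CONST 9    → [9]
LOAD_CONST 2    → [9, 2]
DUP_TOP         → [9, 2, 2]
BINARY_MULTIPLY → [9, 4]
LOAD_CONST -2   → [9, 4, -2]
BINARY_SUBTRACT → [9, 6]
LOAD_CONST -6   → [9, 6, -6]
BINARY_MULTIPLY → [9, -36]
BINARY_ADD      → [-27]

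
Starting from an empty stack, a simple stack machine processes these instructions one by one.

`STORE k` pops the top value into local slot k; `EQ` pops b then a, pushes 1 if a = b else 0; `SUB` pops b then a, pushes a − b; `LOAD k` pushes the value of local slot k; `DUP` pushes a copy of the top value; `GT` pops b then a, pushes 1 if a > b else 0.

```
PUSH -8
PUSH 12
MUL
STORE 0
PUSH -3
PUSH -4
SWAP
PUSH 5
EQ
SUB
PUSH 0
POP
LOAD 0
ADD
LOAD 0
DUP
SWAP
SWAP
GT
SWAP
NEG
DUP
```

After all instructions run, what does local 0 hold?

-96

PUSH -8 : [-8]
PUSH 12 : [-8, 12]
MUL     : [-96]
STORE 0 : []
PUSH -3 : [-3]
PUSH -4 : [-3, -4]
SWAP    : [-4, -3]
PUSH 5  : [-4, -3, 5]
EQ      : [-4, 0]
SUB     : [-4]
PUSH 0  : [-4, 0]
POP     : [-4]
LOAD 0  : [-4, -96]
ADD     : [-100]
LOAD 0  : [-100, -96]
DUP     : [-100, -96, -96]
SWAP    : [-100, -96, -96]
SWAP    : [-100, -96, -96]
GT      : [-100, 0]
SWAP    : [0, -100]
NEG     : [0, 100]
DUP     : [0, 100, 100]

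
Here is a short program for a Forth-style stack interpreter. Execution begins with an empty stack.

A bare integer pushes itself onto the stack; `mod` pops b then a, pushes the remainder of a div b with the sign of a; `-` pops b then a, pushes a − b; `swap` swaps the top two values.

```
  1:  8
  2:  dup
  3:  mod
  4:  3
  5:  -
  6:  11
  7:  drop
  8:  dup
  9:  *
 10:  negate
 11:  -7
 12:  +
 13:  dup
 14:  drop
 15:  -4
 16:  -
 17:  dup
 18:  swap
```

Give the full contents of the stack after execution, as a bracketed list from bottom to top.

8      → 8
dup    → 8 8
mod    → 0
3      → 0 3
-      → -3
11     → -3 11
drop   → -3
dup    → -3 -3
*      → 9
negate → -9
-7     → -9 -7
+      → -16
dup    → -16 -16
drop   → -16
-4     → -16 -4
-      → -12
dup    → -12 -12
swap   → -12 -12

[-12, -12]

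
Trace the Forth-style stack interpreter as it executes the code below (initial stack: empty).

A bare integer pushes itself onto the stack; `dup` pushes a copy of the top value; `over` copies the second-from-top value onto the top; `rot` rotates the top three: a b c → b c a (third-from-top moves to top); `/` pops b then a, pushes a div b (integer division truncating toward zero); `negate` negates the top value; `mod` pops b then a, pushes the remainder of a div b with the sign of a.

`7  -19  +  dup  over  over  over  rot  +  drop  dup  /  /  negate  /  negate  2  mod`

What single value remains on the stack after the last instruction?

7      : 7
-19    : 7 -19
+      : -12
dup    : -12 -12
over   : -12 -12 -12
over   : -12 -12 -12 -12
over   : -12 -12 -12 -12 -12
rot    : -12 -12 -12 -12 -12
+      : -12 -12 -12 -24
drop   : -12 -12 -12
dup    : -12 -12 -12 -12
/      : -12 -12 1
/      : -12 -12
negate : -12 12
/      : -1
negate : 1
2      : 1 2
mod    : 1

1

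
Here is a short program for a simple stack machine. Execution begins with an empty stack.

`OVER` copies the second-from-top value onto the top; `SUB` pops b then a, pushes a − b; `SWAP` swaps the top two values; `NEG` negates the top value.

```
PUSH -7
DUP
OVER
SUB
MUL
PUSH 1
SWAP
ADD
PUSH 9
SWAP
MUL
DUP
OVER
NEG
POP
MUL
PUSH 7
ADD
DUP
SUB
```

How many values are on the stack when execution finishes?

PUSH -7  [-7]
DUP      [-7, -7]
OVER     [-7, -7, -7]
SUB      [-7, 0]
MUL      [0]
PUSH 1   [0, 1]
SWAP     [1, 0]
ADD      [1]
PUSH 9   [1, 9]
SWAP     [9, 1]
MUL      [9]
DUP      [9, 9]
OVER     [9, 9, 9]
NEG      [9, 9, -9]
POP      [9, 9]
MUL      [81]
PUSH 7   [81, 7]
ADD      [88]
DUP      [88, 88]
SUB      [0]

1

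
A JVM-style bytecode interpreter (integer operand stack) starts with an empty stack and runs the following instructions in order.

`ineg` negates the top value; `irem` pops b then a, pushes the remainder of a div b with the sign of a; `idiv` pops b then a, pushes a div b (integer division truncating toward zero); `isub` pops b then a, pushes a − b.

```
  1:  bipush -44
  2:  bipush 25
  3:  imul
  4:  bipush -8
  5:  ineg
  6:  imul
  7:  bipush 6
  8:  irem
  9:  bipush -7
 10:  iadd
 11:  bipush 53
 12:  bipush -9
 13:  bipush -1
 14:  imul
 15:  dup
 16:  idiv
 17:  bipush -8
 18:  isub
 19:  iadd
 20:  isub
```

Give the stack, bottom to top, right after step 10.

[-11]

bipush -44 : [-44]
bipush 25  : [-44, 25]
imul       : [-1100]
bipush -8  : [-1100, -8]
ineg       : [-1100, 8]
imul       : [-8800]
bipush 6   : [-8800, 6]
irem       : [-4]
bipush -7  : [-4, -7]
iadd       : [-11]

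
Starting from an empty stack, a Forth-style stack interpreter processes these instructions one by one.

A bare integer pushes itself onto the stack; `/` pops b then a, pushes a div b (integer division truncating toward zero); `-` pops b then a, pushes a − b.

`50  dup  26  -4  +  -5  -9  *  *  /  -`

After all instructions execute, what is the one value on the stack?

50

50  -> [50]
dup -> [50, 50]
26  -> [50, 50, 26]
-4  -> [50, 50, 26, -4]
+   -> [50, 50, 22]
-5  -> [50, 50, 22, -5]
-9  -> [50, 50, 22, -5, -9]
*   -> [50, 50, 22, 45]
*   -> [50, 50, 990]
/   -> [50, 0]
-   -> [50]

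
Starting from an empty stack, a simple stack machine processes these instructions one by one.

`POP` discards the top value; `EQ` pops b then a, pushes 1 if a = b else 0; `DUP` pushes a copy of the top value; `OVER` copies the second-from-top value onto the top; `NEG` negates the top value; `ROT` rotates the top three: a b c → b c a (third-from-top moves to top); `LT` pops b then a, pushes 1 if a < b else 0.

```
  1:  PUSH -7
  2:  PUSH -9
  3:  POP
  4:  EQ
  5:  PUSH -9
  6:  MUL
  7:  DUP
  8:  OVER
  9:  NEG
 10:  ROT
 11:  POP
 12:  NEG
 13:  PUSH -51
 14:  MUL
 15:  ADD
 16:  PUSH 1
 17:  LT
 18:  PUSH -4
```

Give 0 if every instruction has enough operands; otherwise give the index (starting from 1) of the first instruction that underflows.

PUSH -7 → [-7]
PUSH -9 → [-7, -9]
POP     → [-7]
EQ  — needs 2 operands, stack has 1 → underflow

4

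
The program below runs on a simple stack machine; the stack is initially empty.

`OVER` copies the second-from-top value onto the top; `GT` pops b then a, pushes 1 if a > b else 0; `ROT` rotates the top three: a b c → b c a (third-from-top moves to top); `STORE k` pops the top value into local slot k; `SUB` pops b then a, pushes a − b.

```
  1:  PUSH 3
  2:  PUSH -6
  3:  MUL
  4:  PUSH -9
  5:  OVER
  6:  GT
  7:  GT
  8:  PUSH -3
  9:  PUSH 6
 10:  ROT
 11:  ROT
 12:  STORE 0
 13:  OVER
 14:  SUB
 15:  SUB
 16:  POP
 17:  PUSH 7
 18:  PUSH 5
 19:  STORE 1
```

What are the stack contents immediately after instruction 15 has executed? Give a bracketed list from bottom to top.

[12]

PUSH 3  -> 3
PUSH -6 -> 3 -6
MUL     -> -18
PUSH -9 -> -18 -9
OVER    -> -18 -9 -18
GT      -> -18 1
GT      -> 0
PUSH -3 -> 0 -3
PUSH 6  -> 0 -3 6
ROT     -> -3 6 0
ROT     -> 6 0 -3
STORE 0 -> 6 0
OVER    -> 6 0 6
SUB     -> 6 -6
SUB     -> 12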